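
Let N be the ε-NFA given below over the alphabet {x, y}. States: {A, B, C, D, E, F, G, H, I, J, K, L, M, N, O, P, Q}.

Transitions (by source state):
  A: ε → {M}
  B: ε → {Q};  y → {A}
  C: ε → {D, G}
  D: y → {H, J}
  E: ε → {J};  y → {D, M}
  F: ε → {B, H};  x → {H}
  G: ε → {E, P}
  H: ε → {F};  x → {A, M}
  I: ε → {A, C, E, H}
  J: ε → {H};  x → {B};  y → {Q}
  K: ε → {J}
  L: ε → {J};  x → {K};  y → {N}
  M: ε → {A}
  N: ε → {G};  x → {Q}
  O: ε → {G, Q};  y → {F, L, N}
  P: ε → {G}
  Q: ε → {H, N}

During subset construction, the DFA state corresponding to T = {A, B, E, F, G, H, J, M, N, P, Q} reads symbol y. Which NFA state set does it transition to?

{A, B, D, E, F, G, H, J, M, N, P, Q}

B on y → {A}.
E on y → {D, M}.
J on y → {Q}.
No y-transition from A, F, G, H, M, N, P, Q.
Union after reading y: {A, D, M, Q}.
Now take the ε-closure:
From Q via ε: add H, N.
From H via ε: add F.
From N via ε: add G.
From F via ε: add B.
From G via ε: add E, P.
From E via ε: add J.
No new states can be added; the closed set is {A, B, D, E, F, G, H, J, M, N, P, Q}.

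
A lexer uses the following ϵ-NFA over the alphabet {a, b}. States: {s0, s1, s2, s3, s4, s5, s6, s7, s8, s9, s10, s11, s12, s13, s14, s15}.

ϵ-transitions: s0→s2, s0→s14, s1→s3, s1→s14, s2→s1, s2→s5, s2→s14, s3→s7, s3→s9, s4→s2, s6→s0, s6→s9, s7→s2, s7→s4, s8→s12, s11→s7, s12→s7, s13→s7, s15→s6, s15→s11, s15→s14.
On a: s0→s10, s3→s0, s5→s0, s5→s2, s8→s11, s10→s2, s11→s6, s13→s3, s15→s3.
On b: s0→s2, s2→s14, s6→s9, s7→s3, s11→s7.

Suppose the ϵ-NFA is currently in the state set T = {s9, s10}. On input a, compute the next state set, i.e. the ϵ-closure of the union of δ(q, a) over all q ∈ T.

{s1, s2, s3, s4, s5, s7, s9, s14}

s10 on a → {s2}.
No a-transition from s9.
Union after reading a: {s2}.
Now take the ϵ-closure:
From s2 via ϵ: add s1, s5, s14.
From s1 via ϵ: add s3.
From s3 via ϵ: add s7, s9.
From s7 via ϵ: add s4.
No new states can be added; the closed set is {s1, s2, s3, s4, s5, s7, s9, s14}.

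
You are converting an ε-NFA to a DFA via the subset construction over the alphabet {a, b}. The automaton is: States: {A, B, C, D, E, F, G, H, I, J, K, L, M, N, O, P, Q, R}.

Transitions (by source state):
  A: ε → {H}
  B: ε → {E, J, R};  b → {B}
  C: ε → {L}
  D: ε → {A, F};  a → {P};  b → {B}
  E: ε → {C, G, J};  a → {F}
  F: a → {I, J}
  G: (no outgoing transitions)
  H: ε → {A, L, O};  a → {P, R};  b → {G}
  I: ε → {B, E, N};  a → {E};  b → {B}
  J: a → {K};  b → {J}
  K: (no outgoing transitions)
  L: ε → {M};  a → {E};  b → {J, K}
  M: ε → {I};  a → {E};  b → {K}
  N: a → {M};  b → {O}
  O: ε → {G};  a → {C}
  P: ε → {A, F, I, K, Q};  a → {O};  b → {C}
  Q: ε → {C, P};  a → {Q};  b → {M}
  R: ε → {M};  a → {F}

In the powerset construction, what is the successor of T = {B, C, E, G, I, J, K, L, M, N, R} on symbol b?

{B, C, E, G, I, J, K, L, M, N, O, R}

B on b → {B}.
I on b → {B}.
J on b → {J}.
L on b → {J, K}.
M on b → {K}.
N on b → {O}.
No b-transition from C, E, G, K, R.
Union after reading b: {B, J, K, O}.
Now take the ε-closure:
From B via ε: add E, R.
From O via ε: add G.
From E via ε: add C.
From R via ε: add M.
From C via ε: add L.
From M via ε: add I.
From I via ε: add N.
No new states can be added; the closed set is {B, C, E, G, I, J, K, L, M, N, O, R}.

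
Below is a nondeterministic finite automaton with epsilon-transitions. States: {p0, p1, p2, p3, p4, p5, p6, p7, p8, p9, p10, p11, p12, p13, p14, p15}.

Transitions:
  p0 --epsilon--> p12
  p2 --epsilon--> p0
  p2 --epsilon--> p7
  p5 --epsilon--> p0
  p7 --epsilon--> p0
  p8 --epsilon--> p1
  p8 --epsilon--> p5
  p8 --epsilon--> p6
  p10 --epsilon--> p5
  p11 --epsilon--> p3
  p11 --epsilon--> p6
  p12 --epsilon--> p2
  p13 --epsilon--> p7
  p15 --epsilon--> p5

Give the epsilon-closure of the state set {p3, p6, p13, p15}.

{p0, p2, p3, p5, p6, p7, p12, p13, p15}

Start with {p3, p6, p13, p15}.
From p13 via epsilon: add p7.
From p15 via epsilon: add p5.
From p5 via epsilon: add p0.
From p0 via epsilon: add p12.
From p12 via epsilon: add p2.
No new states can be added; the closed set is {p0, p2, p3, p5, p6, p7, p12, p13, p15}.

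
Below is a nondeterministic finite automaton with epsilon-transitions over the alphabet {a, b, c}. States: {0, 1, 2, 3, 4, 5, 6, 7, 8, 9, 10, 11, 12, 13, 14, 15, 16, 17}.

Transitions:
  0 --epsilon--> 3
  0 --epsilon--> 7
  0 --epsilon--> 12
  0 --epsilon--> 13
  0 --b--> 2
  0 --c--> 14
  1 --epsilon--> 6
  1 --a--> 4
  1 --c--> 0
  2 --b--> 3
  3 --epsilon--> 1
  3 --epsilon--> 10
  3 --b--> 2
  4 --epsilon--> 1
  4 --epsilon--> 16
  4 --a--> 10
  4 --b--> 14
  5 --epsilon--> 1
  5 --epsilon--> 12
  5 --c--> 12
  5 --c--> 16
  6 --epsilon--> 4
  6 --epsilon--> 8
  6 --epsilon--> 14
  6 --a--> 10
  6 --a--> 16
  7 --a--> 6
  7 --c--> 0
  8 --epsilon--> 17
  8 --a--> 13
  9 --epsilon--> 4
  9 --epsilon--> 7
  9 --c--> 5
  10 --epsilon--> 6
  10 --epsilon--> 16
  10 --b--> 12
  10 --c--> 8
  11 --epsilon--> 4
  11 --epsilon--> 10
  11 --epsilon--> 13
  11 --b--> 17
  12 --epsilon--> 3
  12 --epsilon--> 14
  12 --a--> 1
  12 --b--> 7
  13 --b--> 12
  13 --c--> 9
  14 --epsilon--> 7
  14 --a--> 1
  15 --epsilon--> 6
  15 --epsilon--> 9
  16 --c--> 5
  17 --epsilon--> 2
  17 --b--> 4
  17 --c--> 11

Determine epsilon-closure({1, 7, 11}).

Start with {1, 7, 11}.
From 1 via epsilon: add 6.
From 11 via epsilon: add 4, 10, 13.
From 4 via epsilon: add 16.
From 6 via epsilon: add 8, 14.
From 8 via epsilon: add 17.
From 17 via epsilon: add 2.
No new states can be added; the closed set is {1, 2, 4, 6, 7, 8, 10, 11, 13, 14, 16, 17}.

{1, 2, 4, 6, 7, 8, 10, 11, 13, 14, 16, 17}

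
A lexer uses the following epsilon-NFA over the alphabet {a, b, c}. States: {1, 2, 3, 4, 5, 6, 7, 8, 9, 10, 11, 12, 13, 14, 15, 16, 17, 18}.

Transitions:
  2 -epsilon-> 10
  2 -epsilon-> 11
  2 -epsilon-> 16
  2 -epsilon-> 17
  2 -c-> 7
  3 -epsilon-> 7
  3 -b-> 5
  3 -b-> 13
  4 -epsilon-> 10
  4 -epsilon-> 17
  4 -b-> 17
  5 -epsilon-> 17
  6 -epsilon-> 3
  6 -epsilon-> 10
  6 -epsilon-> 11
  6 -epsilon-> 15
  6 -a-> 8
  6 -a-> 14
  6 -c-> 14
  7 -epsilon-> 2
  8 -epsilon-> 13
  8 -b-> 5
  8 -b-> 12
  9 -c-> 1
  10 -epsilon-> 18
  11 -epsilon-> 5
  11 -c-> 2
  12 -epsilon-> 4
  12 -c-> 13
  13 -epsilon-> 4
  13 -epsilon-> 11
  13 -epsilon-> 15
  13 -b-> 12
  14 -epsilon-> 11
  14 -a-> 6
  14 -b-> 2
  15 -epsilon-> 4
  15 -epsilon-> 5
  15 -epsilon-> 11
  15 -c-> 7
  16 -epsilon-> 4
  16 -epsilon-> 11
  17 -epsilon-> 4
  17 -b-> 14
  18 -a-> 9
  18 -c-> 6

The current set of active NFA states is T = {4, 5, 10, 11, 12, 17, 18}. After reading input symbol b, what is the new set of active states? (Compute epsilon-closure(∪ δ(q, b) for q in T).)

4 on b → {17}.
17 on b → {14}.
No b-transition from 5, 10, 11, 12, 18.
Union after reading b: {14, 17}.
Now take the epsilon-closure:
From 14 via epsilon: add 11.
From 17 via epsilon: add 4.
From 4 via epsilon: add 10.
From 11 via epsilon: add 5.
From 10 via epsilon: add 18.
No new states can be added; the closed set is {4, 5, 10, 11, 14, 17, 18}.

{4, 5, 10, 11, 14, 17, 18}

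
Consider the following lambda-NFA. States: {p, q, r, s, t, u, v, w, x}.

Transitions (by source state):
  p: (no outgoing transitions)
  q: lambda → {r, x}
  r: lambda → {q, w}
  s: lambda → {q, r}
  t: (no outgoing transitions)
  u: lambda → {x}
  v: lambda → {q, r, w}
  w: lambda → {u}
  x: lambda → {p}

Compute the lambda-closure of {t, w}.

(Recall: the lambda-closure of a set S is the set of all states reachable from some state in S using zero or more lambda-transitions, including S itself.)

{p, t, u, w, x}

Start with {t, w}.
From w via lambda: add u.
From u via lambda: add x.
From x via lambda: add p.
No new states can be added; the closed set is {p, t, u, w, x}.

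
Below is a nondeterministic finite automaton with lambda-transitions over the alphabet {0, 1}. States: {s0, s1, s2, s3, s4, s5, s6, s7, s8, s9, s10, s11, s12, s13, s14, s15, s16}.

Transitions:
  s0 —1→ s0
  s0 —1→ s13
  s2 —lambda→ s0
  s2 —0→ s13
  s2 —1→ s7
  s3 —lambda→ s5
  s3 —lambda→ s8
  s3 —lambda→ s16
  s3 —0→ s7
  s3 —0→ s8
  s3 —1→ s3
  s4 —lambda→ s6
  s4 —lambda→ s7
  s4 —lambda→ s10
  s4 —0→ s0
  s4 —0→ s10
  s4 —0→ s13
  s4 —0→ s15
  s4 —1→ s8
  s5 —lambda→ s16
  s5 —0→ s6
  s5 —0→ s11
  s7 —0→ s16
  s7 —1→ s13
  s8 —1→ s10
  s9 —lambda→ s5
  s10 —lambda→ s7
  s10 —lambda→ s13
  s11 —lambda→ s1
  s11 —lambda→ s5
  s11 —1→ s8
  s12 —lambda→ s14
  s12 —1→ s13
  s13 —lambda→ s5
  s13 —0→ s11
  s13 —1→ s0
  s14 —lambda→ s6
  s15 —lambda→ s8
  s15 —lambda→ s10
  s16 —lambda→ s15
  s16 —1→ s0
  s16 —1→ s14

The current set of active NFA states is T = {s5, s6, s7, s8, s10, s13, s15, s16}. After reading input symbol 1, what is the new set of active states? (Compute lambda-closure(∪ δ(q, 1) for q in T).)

{s0, s5, s6, s7, s8, s10, s13, s14, s15, s16}

s7 on 1 → {s13}.
s8 on 1 → {s10}.
s13 on 1 → {s0}.
s16 on 1 → {s0, s14}.
No 1-transition from s5, s6, s10, s15.
Union after reading 1: {s0, s10, s13, s14}.
Now take the lambda-closure:
From s10 via lambda: add s7.
From s13 via lambda: add s5.
From s14 via lambda: add s6.
From s5 via lambda: add s16.
From s16 via lambda: add s15.
From s15 via lambda: add s8.
No new states can be added; the closed set is {s0, s5, s6, s7, s8, s10, s13, s14, s15, s16}.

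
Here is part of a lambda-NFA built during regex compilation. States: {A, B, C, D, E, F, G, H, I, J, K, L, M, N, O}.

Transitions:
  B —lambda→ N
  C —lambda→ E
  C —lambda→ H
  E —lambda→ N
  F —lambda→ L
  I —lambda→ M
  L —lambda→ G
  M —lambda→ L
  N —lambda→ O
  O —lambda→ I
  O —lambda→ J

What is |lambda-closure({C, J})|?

Start with {C, J}.
From C via lambda: add E, H.
From E via lambda: add N.
From N via lambda: add O.
From O via lambda: add I.
From I via lambda: add M.
From M via lambda: add L.
From L via lambda: add G.
lambda-closure = {C, E, G, H, I, J, L, M, N, O}, which has 10 states.

10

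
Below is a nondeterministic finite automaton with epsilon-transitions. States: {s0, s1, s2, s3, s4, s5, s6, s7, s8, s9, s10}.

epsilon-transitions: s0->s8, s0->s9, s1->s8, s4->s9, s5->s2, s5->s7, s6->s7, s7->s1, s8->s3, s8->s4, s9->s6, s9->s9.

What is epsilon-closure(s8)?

{s1, s3, s4, s6, s7, s8, s9}

Start with {s8}.
From s8 via epsilon: add s3, s4.
From s4 via epsilon: add s9.
From s9 via epsilon: add s6.
From s6 via epsilon: add s7.
From s7 via epsilon: add s1.
No new states can be added; the closed set is {s1, s3, s4, s6, s7, s8, s9}.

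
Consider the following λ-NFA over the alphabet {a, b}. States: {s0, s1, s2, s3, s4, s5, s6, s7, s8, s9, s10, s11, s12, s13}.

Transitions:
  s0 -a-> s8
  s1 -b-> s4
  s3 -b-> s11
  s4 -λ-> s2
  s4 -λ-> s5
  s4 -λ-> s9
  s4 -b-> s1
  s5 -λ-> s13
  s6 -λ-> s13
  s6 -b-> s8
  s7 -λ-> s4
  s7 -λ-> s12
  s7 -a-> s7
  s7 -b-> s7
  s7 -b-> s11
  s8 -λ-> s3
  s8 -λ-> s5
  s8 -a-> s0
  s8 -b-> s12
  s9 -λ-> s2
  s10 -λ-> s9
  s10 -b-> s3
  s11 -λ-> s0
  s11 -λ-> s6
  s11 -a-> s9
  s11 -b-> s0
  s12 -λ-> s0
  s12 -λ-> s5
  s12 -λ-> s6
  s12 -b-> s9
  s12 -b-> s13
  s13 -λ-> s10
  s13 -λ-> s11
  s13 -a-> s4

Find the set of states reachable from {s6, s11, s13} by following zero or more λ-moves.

{s0, s2, s6, s9, s10, s11, s13}

Start with {s6, s11, s13}.
From s11 via λ: add s0.
From s13 via λ: add s10.
From s10 via λ: add s9.
From s9 via λ: add s2.
No new states can be added; the closed set is {s0, s2, s6, s9, s10, s11, s13}.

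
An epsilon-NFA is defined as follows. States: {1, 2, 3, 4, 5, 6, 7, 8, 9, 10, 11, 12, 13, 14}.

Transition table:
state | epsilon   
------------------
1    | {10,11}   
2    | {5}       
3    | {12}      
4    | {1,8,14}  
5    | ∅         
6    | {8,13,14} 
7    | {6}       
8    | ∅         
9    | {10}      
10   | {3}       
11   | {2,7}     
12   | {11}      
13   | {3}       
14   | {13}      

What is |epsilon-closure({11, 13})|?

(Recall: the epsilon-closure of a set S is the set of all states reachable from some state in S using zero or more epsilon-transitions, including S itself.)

Start with {11, 13}.
From 11 via epsilon: add 2, 7.
From 13 via epsilon: add 3.
From 2 via epsilon: add 5.
From 3 via epsilon: add 12.
From 7 via epsilon: add 6.
From 6 via epsilon: add 8, 14.
epsilon-closure = {2, 3, 5, 6, 7, 8, 11, 12, 13, 14}, which has 10 states.

10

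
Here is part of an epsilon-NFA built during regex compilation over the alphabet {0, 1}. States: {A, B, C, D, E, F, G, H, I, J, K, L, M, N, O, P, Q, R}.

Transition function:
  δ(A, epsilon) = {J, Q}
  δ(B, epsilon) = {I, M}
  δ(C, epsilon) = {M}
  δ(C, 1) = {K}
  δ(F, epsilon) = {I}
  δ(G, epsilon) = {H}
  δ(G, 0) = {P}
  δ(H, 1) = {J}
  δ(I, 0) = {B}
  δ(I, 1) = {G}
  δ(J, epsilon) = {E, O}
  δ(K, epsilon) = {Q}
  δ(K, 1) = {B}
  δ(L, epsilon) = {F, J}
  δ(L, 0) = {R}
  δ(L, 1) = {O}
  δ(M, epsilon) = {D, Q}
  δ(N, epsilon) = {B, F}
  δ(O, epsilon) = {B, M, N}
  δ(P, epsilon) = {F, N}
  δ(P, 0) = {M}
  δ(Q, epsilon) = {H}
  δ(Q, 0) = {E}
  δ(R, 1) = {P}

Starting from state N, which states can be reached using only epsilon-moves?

Start with {N}.
From N via epsilon: add B, F.
From B via epsilon: add I, M.
From M via epsilon: add D, Q.
From Q via epsilon: add H.
No new states can be added; the closed set is {B, D, F, H, I, M, N, Q}.

{B, D, F, H, I, M, N, Q}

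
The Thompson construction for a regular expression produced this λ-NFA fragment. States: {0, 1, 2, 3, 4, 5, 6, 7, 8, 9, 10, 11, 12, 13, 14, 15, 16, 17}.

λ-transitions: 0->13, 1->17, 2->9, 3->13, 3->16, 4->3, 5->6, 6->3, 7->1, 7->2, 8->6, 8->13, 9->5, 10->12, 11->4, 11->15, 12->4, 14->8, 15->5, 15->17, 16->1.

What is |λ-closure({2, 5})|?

9

Start with {2, 5}.
From 2 via λ: add 9.
From 5 via λ: add 6.
From 6 via λ: add 3.
From 3 via λ: add 13, 16.
From 16 via λ: add 1.
From 1 via λ: add 17.
λ-closure = {1, 2, 3, 5, 6, 9, 13, 16, 17}, which has 9 states.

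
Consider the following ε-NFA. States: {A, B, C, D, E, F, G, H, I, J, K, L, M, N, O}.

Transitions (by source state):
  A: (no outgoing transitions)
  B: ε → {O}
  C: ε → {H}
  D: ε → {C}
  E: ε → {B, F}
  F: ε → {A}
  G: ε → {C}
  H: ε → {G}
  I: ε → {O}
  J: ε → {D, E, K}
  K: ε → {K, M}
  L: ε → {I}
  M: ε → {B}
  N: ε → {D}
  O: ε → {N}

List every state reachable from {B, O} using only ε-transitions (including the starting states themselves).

Start with {B, O}.
From O via ε: add N.
From N via ε: add D.
From D via ε: add C.
From C via ε: add H.
From H via ε: add G.
No new states can be added; the closed set is {B, C, D, G, H, N, O}.

{B, C, D, G, H, N, O}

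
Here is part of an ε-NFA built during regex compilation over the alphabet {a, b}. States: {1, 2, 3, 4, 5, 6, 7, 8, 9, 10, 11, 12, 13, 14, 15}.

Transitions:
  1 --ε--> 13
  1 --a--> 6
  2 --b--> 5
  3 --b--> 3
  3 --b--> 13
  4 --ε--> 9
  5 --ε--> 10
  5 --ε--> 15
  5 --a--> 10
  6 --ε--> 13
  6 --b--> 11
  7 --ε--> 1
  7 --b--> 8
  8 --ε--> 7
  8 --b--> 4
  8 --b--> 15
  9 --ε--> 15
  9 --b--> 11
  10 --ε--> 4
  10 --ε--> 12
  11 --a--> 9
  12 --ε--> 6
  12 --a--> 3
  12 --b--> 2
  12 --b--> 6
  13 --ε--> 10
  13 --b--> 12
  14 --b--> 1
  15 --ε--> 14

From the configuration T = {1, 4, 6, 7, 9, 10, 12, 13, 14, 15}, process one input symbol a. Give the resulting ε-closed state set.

{3, 4, 6, 9, 10, 12, 13, 14, 15}

1 on a → {6}.
12 on a → {3}.
No a-transition from 4, 6, 7, 9, 10, 13, 14, 15.
Union after reading a: {3, 6}.
Now take the ε-closure:
From 6 via ε: add 13.
From 13 via ε: add 10.
From 10 via ε: add 4, 12.
From 4 via ε: add 9.
From 9 via ε: add 15.
From 15 via ε: add 14.
No new states can be added; the closed set is {3, 4, 6, 9, 10, 12, 13, 14, 15}.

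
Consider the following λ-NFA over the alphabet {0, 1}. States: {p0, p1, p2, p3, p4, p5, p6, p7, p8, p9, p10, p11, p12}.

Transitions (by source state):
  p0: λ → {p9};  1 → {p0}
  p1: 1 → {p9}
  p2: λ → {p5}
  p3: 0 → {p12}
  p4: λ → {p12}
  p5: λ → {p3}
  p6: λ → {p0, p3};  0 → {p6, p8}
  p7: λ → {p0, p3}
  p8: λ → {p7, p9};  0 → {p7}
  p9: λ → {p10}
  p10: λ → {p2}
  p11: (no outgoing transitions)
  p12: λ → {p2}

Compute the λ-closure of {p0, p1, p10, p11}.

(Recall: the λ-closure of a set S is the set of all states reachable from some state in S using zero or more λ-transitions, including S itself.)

{p0, p1, p2, p3, p5, p9, p10, p11}

Start with {p0, p1, p10, p11}.
From p0 via λ: add p9.
From p10 via λ: add p2.
From p2 via λ: add p5.
From p5 via λ: add p3.
No new states can be added; the closed set is {p0, p1, p2, p3, p5, p9, p10, p11}.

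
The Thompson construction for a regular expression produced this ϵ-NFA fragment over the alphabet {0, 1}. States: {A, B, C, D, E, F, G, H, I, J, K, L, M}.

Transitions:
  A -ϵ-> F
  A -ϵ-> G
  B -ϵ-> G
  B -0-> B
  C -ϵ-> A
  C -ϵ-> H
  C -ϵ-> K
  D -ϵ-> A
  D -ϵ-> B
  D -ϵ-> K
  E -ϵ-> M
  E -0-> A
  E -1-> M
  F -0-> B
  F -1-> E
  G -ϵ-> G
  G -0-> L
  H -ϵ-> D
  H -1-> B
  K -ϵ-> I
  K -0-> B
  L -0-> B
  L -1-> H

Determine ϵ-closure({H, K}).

{A, B, D, F, G, H, I, K}

Start with {H, K}.
From H via ϵ: add D.
From K via ϵ: add I.
From D via ϵ: add A, B.
From A via ϵ: add F, G.
No new states can be added; the closed set is {A, B, D, F, G, H, I, K}.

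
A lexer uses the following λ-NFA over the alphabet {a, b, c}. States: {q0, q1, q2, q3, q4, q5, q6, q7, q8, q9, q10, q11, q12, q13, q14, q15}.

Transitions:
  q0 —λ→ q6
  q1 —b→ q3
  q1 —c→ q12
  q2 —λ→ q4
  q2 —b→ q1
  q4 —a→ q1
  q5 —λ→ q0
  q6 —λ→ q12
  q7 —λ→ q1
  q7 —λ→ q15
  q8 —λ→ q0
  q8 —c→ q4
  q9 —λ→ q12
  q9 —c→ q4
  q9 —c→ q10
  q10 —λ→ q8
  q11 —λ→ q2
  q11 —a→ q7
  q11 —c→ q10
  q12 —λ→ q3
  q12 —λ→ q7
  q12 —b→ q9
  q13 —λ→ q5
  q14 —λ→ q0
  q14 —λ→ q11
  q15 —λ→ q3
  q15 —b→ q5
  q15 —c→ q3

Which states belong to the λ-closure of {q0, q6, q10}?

{q0, q1, q3, q6, q7, q8, q10, q12, q15}

Start with {q0, q6, q10}.
From q6 via λ: add q12.
From q10 via λ: add q8.
From q12 via λ: add q3, q7.
From q7 via λ: add q1, q15.
No new states can be added; the closed set is {q0, q1, q3, q6, q7, q8, q10, q12, q15}.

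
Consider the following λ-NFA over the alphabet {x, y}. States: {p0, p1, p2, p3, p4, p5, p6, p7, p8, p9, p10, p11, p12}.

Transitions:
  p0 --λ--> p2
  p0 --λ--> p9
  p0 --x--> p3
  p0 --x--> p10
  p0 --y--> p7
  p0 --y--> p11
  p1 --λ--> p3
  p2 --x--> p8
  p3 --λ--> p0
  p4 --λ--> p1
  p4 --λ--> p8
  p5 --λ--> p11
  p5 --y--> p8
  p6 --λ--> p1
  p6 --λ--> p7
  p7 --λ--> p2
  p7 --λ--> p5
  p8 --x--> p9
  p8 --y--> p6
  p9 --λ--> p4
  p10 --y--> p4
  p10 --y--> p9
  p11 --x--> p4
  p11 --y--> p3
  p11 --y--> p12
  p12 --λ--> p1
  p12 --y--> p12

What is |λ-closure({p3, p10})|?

Start with {p3, p10}.
From p3 via λ: add p0.
From p0 via λ: add p2, p9.
From p9 via λ: add p4.
From p4 via λ: add p1, p8.
λ-closure = {p0, p1, p2, p3, p4, p8, p9, p10}, which has 8 states.

8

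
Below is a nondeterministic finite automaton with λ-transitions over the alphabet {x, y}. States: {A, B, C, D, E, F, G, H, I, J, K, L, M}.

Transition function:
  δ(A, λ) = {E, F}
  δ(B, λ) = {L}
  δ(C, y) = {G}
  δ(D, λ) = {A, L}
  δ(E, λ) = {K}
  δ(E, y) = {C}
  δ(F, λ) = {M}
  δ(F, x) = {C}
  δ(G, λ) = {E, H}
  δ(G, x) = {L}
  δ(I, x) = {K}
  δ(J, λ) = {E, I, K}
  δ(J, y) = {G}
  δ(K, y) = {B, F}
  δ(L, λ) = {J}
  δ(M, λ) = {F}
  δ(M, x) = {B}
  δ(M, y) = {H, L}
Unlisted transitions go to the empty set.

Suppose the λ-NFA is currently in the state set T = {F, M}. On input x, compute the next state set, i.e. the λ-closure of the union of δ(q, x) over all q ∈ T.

{B, C, E, I, J, K, L}

F on x → {C}.
M on x → {B}.
Union after reading x: {B, C}.
Now take the λ-closure:
From B via λ: add L.
From L via λ: add J.
From J via λ: add E, I, K.
No new states can be added; the closed set is {B, C, E, I, J, K, L}.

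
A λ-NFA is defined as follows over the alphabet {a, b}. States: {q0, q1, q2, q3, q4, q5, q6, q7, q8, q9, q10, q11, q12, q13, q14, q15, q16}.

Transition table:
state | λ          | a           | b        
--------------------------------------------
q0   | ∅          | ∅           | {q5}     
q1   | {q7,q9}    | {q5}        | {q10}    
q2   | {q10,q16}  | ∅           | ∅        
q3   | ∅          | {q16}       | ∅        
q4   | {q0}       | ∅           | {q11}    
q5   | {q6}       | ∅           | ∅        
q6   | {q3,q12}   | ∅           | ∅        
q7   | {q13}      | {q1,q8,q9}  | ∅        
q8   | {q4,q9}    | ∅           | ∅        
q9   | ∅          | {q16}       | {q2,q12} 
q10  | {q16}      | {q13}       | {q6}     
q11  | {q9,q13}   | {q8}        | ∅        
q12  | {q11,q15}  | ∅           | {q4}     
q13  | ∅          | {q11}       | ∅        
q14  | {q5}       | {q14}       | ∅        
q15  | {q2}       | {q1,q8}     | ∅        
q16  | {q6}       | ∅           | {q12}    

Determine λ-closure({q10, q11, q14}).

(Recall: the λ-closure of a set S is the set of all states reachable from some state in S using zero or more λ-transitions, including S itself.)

Start with {q10, q11, q14}.
From q10 via λ: add q16.
From q11 via λ: add q9, q13.
From q14 via λ: add q5.
From q5 via λ: add q6.
From q6 via λ: add q3, q12.
From q12 via λ: add q15.
From q15 via λ: add q2.
No new states can be added; the closed set is {q2, q3, q5, q6, q9, q10, q11, q12, q13, q14, q15, q16}.

{q2, q3, q5, q6, q9, q10, q11, q12, q13, q14, q15, q16}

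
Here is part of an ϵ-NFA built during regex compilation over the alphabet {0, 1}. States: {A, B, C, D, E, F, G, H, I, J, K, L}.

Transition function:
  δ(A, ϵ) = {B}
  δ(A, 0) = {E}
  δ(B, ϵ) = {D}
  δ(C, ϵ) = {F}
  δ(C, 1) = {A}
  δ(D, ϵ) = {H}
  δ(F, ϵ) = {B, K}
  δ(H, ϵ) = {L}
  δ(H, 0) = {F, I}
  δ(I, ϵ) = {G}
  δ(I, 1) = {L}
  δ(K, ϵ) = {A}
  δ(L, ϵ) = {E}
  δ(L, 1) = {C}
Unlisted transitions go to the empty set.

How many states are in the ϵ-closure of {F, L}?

8

Start with {F, L}.
From F via ϵ: add B, K.
From L via ϵ: add E.
From B via ϵ: add D.
From K via ϵ: add A.
From D via ϵ: add H.
ϵ-closure = {A, B, D, E, F, H, K, L}, which has 8 states.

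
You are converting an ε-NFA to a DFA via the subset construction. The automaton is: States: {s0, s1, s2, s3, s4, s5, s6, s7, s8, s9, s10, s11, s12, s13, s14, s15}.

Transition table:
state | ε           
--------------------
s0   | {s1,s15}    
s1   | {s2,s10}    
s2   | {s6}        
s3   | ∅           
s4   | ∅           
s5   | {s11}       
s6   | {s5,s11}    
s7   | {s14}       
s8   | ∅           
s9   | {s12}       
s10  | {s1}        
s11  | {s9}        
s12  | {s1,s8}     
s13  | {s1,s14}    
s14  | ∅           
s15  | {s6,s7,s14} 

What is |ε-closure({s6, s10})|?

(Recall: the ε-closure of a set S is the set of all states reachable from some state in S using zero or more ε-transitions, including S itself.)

Start with {s6, s10}.
From s6 via ε: add s5, s11.
From s10 via ε: add s1.
From s1 via ε: add s2.
From s11 via ε: add s9.
From s9 via ε: add s12.
From s12 via ε: add s8.
ε-closure = {s1, s2, s5, s6, s8, s9, s10, s11, s12}, which has 9 states.

9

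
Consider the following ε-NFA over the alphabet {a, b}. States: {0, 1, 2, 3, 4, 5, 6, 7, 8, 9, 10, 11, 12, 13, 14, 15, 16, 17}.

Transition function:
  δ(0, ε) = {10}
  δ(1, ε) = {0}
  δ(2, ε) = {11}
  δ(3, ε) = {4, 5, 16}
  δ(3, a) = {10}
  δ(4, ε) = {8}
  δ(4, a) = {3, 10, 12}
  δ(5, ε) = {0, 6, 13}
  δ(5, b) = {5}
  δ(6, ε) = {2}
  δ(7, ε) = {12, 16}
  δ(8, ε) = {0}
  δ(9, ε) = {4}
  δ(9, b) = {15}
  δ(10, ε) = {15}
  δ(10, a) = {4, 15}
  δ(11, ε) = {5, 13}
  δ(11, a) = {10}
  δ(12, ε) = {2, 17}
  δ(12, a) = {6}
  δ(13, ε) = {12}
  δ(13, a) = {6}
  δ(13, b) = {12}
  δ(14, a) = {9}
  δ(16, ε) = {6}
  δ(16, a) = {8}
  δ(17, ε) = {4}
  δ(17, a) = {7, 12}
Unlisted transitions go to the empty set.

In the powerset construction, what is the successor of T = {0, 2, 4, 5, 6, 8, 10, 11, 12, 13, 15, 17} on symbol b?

5 on b → {5}.
13 on b → {12}.
No b-transition from 0, 2, 4, 6, 8, 10, 11, 12, 15, 17.
Union after reading b: {5, 12}.
Now take the ε-closure:
From 5 via ε: add 0, 6, 13.
From 12 via ε: add 2, 17.
From 0 via ε: add 10.
From 2 via ε: add 11.
From 17 via ε: add 4.
From 4 via ε: add 8.
From 10 via ε: add 15.
No new states can be added; the closed set is {0, 2, 4, 5, 6, 8, 10, 11, 12, 13, 15, 17}.

{0, 2, 4, 5, 6, 8, 10, 11, 12, 13, 15, 17}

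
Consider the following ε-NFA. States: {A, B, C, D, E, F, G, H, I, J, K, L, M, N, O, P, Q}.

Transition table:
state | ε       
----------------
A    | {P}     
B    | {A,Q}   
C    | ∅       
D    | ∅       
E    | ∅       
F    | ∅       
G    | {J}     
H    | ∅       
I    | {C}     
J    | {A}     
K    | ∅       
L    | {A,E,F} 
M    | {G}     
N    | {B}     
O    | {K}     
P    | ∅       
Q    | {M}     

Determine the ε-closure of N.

{A, B, G, J, M, N, P, Q}

Start with {N}.
From N via ε: add B.
From B via ε: add A, Q.
From A via ε: add P.
From Q via ε: add M.
From M via ε: add G.
From G via ε: add J.
No new states can be added; the closed set is {A, B, G, J, M, N, P, Q}.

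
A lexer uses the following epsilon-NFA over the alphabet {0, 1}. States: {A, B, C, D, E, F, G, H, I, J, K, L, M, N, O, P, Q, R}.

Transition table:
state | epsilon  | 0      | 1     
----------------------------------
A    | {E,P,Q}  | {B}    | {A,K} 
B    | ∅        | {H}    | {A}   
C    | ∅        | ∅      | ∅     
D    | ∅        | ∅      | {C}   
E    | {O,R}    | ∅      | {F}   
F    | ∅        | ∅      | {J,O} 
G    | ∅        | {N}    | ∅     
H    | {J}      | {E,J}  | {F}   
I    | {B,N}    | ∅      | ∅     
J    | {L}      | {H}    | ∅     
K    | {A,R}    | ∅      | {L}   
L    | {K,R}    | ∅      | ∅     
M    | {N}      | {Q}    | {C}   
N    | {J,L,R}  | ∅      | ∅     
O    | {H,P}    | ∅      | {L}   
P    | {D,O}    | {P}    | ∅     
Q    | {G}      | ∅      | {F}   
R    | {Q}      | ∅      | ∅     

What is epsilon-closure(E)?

{A, D, E, G, H, J, K, L, O, P, Q, R}

Start with {E}.
From E via epsilon: add O, R.
From O via epsilon: add H, P.
From R via epsilon: add Q.
From H via epsilon: add J.
From P via epsilon: add D.
From Q via epsilon: add G.
From J via epsilon: add L.
From L via epsilon: add K.
From K via epsilon: add A.
No new states can be added; the closed set is {A, D, E, G, H, J, K, L, O, P, Q, R}.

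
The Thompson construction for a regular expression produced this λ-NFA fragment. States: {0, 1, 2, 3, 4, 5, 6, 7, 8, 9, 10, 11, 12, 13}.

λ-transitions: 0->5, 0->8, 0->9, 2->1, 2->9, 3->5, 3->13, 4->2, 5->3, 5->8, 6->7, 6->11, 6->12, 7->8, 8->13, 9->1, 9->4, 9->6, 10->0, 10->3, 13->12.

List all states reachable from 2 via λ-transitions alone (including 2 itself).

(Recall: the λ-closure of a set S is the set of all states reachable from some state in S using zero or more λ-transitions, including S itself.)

Start with {2}.
From 2 via λ: add 1, 9.
From 9 via λ: add 4, 6.
From 6 via λ: add 7, 11, 12.
From 7 via λ: add 8.
From 8 via λ: add 13.
No new states can be added; the closed set is {1, 2, 4, 6, 7, 8, 9, 11, 12, 13}.

{1, 2, 4, 6, 7, 8, 9, 11, 12, 13}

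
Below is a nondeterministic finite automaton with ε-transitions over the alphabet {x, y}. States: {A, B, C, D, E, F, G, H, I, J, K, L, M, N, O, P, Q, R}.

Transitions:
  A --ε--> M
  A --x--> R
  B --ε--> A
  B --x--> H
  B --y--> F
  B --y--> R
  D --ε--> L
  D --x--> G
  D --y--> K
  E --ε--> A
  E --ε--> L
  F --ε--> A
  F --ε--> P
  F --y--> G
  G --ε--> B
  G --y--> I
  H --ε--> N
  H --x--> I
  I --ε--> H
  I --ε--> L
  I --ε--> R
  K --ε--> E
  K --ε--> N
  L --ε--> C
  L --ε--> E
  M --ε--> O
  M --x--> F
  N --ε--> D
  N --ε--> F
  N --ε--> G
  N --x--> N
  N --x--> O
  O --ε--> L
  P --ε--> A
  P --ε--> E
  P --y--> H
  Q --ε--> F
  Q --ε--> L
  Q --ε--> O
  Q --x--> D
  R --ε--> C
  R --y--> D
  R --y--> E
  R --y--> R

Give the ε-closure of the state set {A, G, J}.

{A, B, C, E, G, J, L, M, O}

Start with {A, G, J}.
From A via ε: add M.
From G via ε: add B.
From M via ε: add O.
From O via ε: add L.
From L via ε: add C, E.
No new states can be added; the closed set is {A, B, C, E, G, J, L, M, O}.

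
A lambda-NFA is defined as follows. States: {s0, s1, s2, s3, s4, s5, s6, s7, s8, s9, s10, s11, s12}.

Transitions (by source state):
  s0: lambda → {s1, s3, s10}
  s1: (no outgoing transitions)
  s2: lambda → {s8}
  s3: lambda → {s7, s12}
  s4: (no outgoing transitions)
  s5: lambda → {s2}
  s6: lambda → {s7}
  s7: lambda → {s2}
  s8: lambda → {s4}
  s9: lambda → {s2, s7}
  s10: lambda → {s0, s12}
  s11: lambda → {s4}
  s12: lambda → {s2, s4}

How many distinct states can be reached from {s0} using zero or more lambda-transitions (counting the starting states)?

Start with {s0}.
From s0 via lambda: add s1, s3, s10.
From s3 via lambda: add s7, s12.
From s7 via lambda: add s2.
From s12 via lambda: add s4.
From s2 via lambda: add s8.
lambda-closure = {s0, s1, s2, s3, s4, s7, s8, s10, s12}, which has 9 states.

9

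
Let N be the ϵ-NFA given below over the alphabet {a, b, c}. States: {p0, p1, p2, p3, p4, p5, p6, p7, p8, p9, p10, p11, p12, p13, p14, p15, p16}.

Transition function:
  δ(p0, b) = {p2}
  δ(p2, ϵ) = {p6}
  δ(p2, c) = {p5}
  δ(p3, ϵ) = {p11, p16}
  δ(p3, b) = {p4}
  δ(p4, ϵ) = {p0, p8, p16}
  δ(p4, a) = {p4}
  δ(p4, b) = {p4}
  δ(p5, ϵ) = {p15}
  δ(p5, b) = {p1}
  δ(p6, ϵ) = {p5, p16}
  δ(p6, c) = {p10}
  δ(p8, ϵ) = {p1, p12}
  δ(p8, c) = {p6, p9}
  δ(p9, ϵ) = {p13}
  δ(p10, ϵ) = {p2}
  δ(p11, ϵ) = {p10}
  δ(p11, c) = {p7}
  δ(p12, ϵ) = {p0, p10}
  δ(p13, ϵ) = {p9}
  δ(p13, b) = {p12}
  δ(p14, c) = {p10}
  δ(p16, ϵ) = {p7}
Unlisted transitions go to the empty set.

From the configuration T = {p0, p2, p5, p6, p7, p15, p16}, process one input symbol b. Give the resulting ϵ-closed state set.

{p1, p2, p5, p6, p7, p15, p16}

p0 on b → {p2}.
p5 on b → {p1}.
No b-transition from p2, p6, p7, p15, p16.
Union after reading b: {p1, p2}.
Now take the ϵ-closure:
From p2 via ϵ: add p6.
From p6 via ϵ: add p5, p16.
From p5 via ϵ: add p15.
From p16 via ϵ: add p7.
No new states can be added; the closed set is {p1, p2, p5, p6, p7, p15, p16}.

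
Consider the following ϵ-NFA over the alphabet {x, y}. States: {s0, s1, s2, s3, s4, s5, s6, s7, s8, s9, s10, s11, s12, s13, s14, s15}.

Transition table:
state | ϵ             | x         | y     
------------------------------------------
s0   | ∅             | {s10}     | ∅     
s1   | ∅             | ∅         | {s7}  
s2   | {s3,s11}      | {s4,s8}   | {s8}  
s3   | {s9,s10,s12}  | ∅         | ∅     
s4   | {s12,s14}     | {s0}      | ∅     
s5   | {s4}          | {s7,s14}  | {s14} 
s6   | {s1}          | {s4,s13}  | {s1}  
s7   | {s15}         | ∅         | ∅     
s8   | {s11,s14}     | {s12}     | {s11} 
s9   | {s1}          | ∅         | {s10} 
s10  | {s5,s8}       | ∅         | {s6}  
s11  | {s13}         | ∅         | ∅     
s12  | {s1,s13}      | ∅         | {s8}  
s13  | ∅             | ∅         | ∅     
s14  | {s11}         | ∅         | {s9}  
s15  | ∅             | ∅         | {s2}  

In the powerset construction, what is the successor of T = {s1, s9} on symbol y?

{s1, s4, s5, s7, s8, s10, s11, s12, s13, s14, s15}

s1 on y → {s7}.
s9 on y → {s10}.
Union after reading y: {s7, s10}.
Now take the ϵ-closure:
From s7 via ϵ: add s15.
From s10 via ϵ: add s5, s8.
From s5 via ϵ: add s4.
From s8 via ϵ: add s11, s14.
From s4 via ϵ: add s12.
From s11 via ϵ: add s13.
From s12 via ϵ: add s1.
No new states can be added; the closed set is {s1, s4, s5, s7, s8, s10, s11, s12, s13, s14, s15}.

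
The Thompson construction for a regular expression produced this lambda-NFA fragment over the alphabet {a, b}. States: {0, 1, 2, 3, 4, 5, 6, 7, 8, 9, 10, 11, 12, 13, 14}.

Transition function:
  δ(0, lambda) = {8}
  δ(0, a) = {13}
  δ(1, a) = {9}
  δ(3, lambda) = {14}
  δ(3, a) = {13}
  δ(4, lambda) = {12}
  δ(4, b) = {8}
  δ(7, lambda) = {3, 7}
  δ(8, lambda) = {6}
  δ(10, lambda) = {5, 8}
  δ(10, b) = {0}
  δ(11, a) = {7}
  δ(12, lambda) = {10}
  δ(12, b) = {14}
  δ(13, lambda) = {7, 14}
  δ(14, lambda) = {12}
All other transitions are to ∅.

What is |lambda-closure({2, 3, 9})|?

Start with {2, 3, 9}.
From 3 via lambda: add 14.
From 14 via lambda: add 12.
From 12 via lambda: add 10.
From 10 via lambda: add 5, 8.
From 8 via lambda: add 6.
lambda-closure = {2, 3, 5, 6, 8, 9, 10, 12, 14}, which has 9 states.

9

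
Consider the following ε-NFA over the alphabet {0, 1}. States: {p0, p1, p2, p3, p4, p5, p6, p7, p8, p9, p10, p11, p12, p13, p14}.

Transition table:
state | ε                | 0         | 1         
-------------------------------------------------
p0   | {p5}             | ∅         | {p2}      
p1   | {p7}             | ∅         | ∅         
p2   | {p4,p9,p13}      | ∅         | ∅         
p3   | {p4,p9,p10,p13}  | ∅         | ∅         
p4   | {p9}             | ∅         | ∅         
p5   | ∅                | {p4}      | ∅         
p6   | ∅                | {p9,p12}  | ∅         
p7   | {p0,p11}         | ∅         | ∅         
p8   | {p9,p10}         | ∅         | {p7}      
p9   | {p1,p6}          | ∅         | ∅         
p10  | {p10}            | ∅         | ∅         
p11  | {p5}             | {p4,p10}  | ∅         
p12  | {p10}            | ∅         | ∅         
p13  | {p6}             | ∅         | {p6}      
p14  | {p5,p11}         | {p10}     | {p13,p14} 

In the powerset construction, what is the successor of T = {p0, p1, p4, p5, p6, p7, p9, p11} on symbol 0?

p5 on 0 → {p4}.
p6 on 0 → {p9, p12}.
p11 on 0 → {p4, p10}.
No 0-transition from p0, p1, p4, p7, p9.
Union after reading 0: {p4, p9, p10, p12}.
Now take the ε-closure:
From p9 via ε: add p1, p6.
From p1 via ε: add p7.
From p7 via ε: add p0, p11.
From p0 via ε: add p5.
No new states can be added; the closed set is {p0, p1, p4, p5, p6, p7, p9, p10, p11, p12}.

{p0, p1, p4, p5, p6, p7, p9, p10, p11, p12}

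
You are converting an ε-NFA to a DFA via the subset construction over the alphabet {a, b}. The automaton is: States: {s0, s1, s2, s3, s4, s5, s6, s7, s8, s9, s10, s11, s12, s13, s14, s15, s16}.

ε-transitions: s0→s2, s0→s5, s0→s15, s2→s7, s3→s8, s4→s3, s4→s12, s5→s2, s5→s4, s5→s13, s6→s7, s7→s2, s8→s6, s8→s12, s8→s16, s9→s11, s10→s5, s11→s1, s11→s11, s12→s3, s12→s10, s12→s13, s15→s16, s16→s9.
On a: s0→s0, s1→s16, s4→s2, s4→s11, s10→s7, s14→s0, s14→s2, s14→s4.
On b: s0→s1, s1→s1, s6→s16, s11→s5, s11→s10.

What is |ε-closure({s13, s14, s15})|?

7

Start with {s13, s14, s15}.
From s15 via ε: add s16.
From s16 via ε: add s9.
From s9 via ε: add s11.
From s11 via ε: add s1.
ε-closure = {s1, s9, s11, s13, s14, s15, s16}, which has 7 states.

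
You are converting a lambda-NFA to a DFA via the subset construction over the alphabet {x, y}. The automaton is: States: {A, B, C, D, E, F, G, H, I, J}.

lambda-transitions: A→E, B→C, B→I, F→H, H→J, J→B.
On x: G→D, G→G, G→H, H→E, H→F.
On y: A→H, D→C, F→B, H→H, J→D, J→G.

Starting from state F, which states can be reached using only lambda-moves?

{B, C, F, H, I, J}

Start with {F}.
From F via lambda: add H.
From H via lambda: add J.
From J via lambda: add B.
From B via lambda: add C, I.
No new states can be added; the closed set is {B, C, F, H, I, J}.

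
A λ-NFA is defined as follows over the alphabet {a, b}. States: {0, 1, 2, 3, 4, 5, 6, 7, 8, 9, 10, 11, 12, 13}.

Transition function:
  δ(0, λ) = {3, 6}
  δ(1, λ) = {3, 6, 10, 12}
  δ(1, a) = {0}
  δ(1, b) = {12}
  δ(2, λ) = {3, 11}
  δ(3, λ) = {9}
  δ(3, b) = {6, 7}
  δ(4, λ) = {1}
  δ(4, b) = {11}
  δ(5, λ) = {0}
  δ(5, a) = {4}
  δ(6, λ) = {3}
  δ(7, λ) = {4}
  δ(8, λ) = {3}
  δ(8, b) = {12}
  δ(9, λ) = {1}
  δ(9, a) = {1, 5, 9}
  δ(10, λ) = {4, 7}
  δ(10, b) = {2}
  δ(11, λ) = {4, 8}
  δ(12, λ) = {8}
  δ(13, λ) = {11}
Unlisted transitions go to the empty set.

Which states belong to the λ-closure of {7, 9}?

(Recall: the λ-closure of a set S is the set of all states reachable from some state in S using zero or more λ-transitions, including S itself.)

{1, 3, 4, 6, 7, 8, 9, 10, 12}

Start with {7, 9}.
From 7 via λ: add 4.
From 9 via λ: add 1.
From 1 via λ: add 3, 6, 10, 12.
From 12 via λ: add 8.
No new states can be added; the closed set is {1, 3, 4, 6, 7, 8, 9, 10, 12}.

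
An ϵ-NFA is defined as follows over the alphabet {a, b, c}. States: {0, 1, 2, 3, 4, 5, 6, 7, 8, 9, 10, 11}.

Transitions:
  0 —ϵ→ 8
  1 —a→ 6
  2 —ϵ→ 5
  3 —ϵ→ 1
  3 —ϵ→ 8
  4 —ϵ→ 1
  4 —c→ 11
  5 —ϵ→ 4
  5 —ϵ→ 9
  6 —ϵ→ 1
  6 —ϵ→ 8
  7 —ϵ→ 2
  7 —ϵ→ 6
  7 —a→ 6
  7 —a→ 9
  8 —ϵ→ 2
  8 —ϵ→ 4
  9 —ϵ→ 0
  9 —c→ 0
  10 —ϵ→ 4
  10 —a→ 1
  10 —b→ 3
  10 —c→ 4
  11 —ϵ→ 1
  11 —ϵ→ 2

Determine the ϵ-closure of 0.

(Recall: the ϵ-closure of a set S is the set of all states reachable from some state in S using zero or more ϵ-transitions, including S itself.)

{0, 1, 2, 4, 5, 8, 9}

Start with {0}.
From 0 via ϵ: add 8.
From 8 via ϵ: add 2, 4.
From 2 via ϵ: add 5.
From 4 via ϵ: add 1.
From 5 via ϵ: add 9.
No new states can be added; the closed set is {0, 1, 2, 4, 5, 8, 9}.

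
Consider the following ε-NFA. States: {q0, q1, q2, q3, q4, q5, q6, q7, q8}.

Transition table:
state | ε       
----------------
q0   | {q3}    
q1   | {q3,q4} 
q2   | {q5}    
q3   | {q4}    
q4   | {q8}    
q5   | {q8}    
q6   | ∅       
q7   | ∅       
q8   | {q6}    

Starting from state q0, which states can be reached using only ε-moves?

{q0, q3, q4, q6, q8}

Start with {q0}.
From q0 via ε: add q3.
From q3 via ε: add q4.
From q4 via ε: add q8.
From q8 via ε: add q6.
No new states can be added; the closed set is {q0, q3, q4, q6, q8}.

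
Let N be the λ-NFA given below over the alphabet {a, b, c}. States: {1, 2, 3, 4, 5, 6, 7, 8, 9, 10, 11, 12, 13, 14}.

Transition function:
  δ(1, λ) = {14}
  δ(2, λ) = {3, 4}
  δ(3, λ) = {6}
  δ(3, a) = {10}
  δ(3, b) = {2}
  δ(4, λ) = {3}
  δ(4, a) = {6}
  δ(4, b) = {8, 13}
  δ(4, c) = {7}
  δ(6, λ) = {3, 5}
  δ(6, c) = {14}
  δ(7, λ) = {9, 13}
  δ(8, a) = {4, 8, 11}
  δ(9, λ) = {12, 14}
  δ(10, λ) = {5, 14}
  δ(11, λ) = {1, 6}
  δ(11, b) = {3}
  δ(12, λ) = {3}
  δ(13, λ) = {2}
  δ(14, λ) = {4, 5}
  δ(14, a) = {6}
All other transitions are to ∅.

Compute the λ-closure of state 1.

{1, 3, 4, 5, 6, 14}

Start with {1}.
From 1 via λ: add 14.
From 14 via λ: add 4, 5.
From 4 via λ: add 3.
From 3 via λ: add 6.
No new states can be added; the closed set is {1, 3, 4, 5, 6, 14}.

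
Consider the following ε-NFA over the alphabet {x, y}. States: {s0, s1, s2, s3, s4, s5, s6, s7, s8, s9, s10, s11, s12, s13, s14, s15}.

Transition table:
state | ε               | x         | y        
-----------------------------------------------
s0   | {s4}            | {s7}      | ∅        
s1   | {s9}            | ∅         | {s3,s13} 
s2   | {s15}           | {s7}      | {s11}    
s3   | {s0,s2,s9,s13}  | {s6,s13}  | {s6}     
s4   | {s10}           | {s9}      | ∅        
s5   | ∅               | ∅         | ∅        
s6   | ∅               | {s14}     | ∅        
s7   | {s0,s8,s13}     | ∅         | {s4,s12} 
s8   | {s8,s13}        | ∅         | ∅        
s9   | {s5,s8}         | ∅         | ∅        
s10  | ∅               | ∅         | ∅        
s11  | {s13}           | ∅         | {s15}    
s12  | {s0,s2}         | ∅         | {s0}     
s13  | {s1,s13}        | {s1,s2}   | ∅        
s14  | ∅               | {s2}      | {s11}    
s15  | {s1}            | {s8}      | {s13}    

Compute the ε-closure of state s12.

{s0, s1, s2, s4, s5, s8, s9, s10, s12, s13, s15}

Start with {s12}.
From s12 via ε: add s0, s2.
From s0 via ε: add s4.
From s2 via ε: add s15.
From s4 via ε: add s10.
From s15 via ε: add s1.
From s1 via ε: add s9.
From s9 via ε: add s5, s8.
From s8 via ε: add s13.
No new states can be added; the closed set is {s0, s1, s2, s4, s5, s8, s9, s10, s12, s13, s15}.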